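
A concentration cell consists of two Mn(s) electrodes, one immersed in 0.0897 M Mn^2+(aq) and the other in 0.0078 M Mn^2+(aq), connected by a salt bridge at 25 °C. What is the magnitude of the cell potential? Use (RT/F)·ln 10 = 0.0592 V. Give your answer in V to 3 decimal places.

For a concentration cell E°cell = 0, since both electrodes use the same couple.
The compartment with the higher Mn^2+(aq) concentration (0.0897 M) acts as the cathode; ions are reduced there and produced at the dilute (0.0078 M) anode.
With n = 2, Ecell = −(0.0592/2)·log([dilute]/[conc]) = −(0.0592/2)·log(0.0078/0.0897) = +0.031 V.

0.031 V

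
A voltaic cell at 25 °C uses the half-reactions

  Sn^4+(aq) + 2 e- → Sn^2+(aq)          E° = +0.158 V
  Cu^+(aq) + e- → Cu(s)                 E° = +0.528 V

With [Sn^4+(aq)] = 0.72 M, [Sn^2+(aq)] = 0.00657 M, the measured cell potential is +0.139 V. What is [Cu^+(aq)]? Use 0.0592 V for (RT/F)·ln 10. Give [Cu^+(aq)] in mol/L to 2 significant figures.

0.0013 M

Cu⁺/Cu is the cathode (higher E°); E°cell = +0.528 − (+0.158) = +0.370 V with n = 2.
Rearranging E = E° − (0.0592/n)·log Q gives log Q = 2(+0.370 − (+0.139))/0.0592 = 7.804.
The balanced reaction is 2 Cu^+(aq) + Sn^2+(aq) → 2 Cu(s) + Sn^4+(aq), so Q = [Sn^4+(aq)] / ([Cu^+(aq)]^2·[Sn^2+(aq)]).
Solving for the unknown gives log [Cu^+(aq)] = −2.882, so [Cu^+(aq)] ≈ 0.0013 M.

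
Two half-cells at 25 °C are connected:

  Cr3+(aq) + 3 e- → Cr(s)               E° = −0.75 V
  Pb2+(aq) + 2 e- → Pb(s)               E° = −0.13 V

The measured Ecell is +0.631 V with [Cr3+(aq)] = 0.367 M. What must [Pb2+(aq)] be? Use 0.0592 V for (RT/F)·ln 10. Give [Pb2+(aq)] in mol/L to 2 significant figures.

With Pb²⁺/Pb at the cathode and Cr³⁺/Cr at the anode, E°cell = −0.13 − (−0.75) = +0.62 V (n = 6).
From the Nernst equation, log Q = n(E° − E)/0.0592 = 6·(+0.62 − (+0.631))/0.0592 = −1.115.
For 3 Pb2+(aq) + 2 Cr(s) → 3 Pb(s) + 2 Cr3+(aq), the reaction quotient is Q = [Cr3+(aq)]^2 / [Pb2+(aq)]^3.
Isolating [Pb2+(aq)] in Q = 10^{−1.115} yields log [Pb2+(aq)] = 0.081, i.e. 1.2 M.

1.2 M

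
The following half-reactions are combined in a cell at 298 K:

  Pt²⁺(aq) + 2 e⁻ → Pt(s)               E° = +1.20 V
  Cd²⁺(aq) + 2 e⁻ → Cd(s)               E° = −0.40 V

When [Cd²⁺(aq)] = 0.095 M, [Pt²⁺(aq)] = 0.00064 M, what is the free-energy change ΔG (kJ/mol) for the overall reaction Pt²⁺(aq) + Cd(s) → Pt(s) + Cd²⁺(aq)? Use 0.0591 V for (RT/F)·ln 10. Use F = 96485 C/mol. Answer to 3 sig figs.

With Pt²⁺/Pt reduced at the cathode, E°cell = +1.20 − (−0.40) = +1.60 V and n = 2.
The reaction quotient is [Cd²⁺(aq)] / [Pt²⁺(aq)] = 148; by Nernst, E = +1.60 − (0.0591/2)(2.172) = +1.5358 V.
Finally ΔG = −nFE = −(2)(96485 C/mol)(+1.5358 V) = −296 kJ/mol.

−296 kJ/mol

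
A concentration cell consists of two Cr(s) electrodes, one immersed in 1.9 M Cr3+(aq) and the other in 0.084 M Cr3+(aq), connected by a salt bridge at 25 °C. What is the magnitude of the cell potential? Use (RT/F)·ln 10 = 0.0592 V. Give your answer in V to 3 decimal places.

0.027 V

For a concentration cell E°cell = 0, since both electrodes use the same couple.
The compartment with the higher Cr3+(aq) concentration (1.9 M) acts as the cathode; ions are reduced there and produced at the dilute (0.084 M) anode.
With n = 3, Ecell = −(0.0592/3)·log([dilute]/[conc]) = −(0.0592/3)·log(0.084/1.9) = +0.027 V.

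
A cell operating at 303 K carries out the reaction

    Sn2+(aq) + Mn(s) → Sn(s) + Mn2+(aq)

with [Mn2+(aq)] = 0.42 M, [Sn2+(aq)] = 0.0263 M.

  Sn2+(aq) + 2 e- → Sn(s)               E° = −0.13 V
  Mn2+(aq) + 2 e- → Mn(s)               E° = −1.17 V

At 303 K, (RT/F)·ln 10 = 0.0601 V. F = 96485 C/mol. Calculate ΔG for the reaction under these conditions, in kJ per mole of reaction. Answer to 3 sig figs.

E°cell = −0.13 − (−1.17) = +1.04 V; the balanced reaction transfers n = 2 electrons.
Q = [Mn2+(aq)] / [Sn2+(aq)] = 16, so log Q = 1.203 and E = +1.04 − (0.0601/2)(1.203) = +1.0038 V.
Then ΔG = −nFE = −2 × 96485 × +1.0038 J/mol = −194 kJ/mol.

−194 kJ/mol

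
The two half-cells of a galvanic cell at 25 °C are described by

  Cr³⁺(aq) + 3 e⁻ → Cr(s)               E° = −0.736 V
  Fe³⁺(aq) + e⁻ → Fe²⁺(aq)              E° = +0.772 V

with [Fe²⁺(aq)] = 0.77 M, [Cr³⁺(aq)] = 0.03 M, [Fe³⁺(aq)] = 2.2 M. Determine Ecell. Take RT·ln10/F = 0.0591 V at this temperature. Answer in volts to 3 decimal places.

The Fe³⁺/Fe²⁺ couple has the more positive E°, so it is the cathode; Cr³⁺/Cr is the anode.
E°cell = +0.772 − (−0.736) = +1.508 V, with n = 3 electrons transferred.
The balanced reaction is 3 Fe³⁺(aq) + Cr(s) → 3 Fe²⁺(aq) + Cr³⁺(aq), so Q = ([Fe²⁺(aq)]^3·[Cr³⁺(aq)]) / [Fe³⁺(aq)]^3 = 0.00129 and log Q = −2.891.
By the Nernst equation, E = +1.508 − (0.0591/3)·(−2.891) = +1.565 V.

+1.565 V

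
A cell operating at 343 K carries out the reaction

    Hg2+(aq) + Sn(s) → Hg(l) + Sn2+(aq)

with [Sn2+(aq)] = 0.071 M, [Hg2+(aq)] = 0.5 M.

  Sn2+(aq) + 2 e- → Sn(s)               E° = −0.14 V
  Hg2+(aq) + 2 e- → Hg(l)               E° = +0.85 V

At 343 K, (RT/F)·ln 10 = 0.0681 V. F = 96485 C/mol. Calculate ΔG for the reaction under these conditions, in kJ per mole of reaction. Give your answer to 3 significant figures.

The standard cell potential is +0.85 − (−0.14) = +0.99 V, with n = 2 electrons in the balanced equation.
Q = [Sn2+(aq)] / [Hg2+(aq)] = 0.142, so log Q = −0.848 and E = +0.99 − (0.0681/2)(−0.848) = +1.0189 V.
Then ΔG = −nFE = −2 × 96485 × +1.0189 J/mol = −197 kJ/mol.

−197 kJ/mol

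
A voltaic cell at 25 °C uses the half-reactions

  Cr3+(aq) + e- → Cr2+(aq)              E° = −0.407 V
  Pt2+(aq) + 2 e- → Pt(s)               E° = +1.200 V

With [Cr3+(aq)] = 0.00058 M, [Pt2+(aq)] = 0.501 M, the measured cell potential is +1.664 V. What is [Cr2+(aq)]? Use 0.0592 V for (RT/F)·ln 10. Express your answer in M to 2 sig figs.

0.0075 M

Pt²⁺/Pt is the cathode (higher E°); E°cell = +1.200 − (−0.407) = +1.607 V with n = 2.
Since E = E° − (0.0592/n)·log Q, log Q = n(E° − E)/0.0592 = −1.926.
Balancing electrons gives Pt2+(aq) + 2 Cr2+(aq) → Pt(s) + 2 Cr3+(aq); thus Q = [Cr3+(aq)]^2 / ([Pt2+(aq)]·[Cr2+(aq)]^2).
Substituting the known concentrations and solving, log [Cr2+(aq)] = −2.123 and [Cr2+(aq)] = 0.0075 M.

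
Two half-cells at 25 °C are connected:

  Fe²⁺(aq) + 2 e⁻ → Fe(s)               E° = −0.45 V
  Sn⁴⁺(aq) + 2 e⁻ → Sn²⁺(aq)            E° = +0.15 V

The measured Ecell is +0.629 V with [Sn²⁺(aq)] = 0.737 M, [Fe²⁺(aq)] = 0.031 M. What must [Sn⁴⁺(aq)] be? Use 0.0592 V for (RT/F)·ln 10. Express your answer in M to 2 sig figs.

The Sn⁴⁺/Sn²⁺ couple has the larger reduction potential, so it is the cathode: E°cell = +0.15 − (−0.45) = +0.60 V and n = 2.
Since E = E° − (0.0592/n)·log Q, log Q = n(E° − E)/0.0592 = −0.980.
Balancing electrons gives Sn⁴⁺(aq) + Fe(s) → Sn²⁺(aq) + Fe²⁺(aq); thus Q = ([Sn²⁺(aq)]·[Fe²⁺(aq)]) / [Sn⁴⁺(aq)].
Substituting the known concentrations and solving, log [Sn⁴⁺(aq)] = −0.661 and [Sn⁴⁺(aq)] = 0.22 M.

0.22 M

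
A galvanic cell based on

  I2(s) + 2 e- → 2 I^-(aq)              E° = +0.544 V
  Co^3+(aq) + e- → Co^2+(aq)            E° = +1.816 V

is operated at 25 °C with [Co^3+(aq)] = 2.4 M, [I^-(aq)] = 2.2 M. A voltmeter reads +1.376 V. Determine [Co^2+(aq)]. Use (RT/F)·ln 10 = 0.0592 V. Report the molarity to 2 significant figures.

0.092 M

The Co³⁺/Co²⁺ couple has the larger reduction potential, so it is the cathode: E°cell = +1.816 − (+0.544) = +1.272 V and n = 2.
Rearranging E = E° − (0.0592/n)·log Q gives log Q = 2(+1.272 − (+1.376))/0.0592 = −3.514.
The balanced reaction is 2 Co^3+(aq) + 2 I^-(aq) → 2 Co^2+(aq) + I2(s), so Q = [Co^2+(aq)]^2 / ([Co^3+(aq)]^2·[I^-(aq)]^2).
Solving for the unknown gives log [Co^2+(aq)] = −1.034, so [Co^2+(aq)] ≈ 0.092 M.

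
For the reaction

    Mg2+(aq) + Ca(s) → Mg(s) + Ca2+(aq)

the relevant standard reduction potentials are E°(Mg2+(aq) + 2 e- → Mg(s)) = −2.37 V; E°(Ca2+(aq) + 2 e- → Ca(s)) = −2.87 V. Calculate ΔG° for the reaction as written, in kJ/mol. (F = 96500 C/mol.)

−96.5 kJ/mol

In the reaction as written Mg2+(aq) is reduced, so the Mg²⁺/Mg couple is the cathode and Ca²⁺/Ca is the anode.
E°cell = −2.37 − (−2.87) = +0.50 V; balancing electrons gives n = 2.
ΔG° = −nFE°cell = −(2)(96500)(+0.50) J/mol = −96.5 kJ/mol.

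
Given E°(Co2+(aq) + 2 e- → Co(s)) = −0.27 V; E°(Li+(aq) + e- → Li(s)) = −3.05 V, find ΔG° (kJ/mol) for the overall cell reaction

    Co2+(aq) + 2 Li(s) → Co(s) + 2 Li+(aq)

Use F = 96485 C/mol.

In the reaction as written Co2+(aq) is reduced, so the Co²⁺/Co couple is the cathode and Li⁺/Li is the anode.
E°cell = −0.27 − (−3.05) = +2.78 V; balancing electrons gives n = 2.
ΔG° = −nFE°cell = −(2)(96485)(+2.78) J/mol = −536 kJ/mol.

−536 kJ/mol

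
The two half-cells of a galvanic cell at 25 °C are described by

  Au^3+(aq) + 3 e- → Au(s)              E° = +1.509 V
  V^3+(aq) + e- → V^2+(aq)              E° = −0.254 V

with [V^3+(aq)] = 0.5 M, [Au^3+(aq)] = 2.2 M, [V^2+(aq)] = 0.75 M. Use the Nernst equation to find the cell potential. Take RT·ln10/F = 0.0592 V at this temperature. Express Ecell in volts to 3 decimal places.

The Au³⁺/Au couple has the more positive E°, so it is the cathode; V³⁺/V²⁺ is the anode.
The standard potential is +1.509 − (−0.254) = +1.763 V and the balanced reaction transfers n = 3 electrons.
For the overall reaction Au^3+(aq) + 3 V^2+(aq) → Au(s) + 3 V^3+(aq), Q = [V^3+(aq)]^3 / ([Au^3+(aq)]·[V^2+(aq)]^3) = 0.135, giving log Q = −0.871.
By the Nernst equation, E = +1.763 − (0.0592/3)·(−0.871) = +1.780 V.

+1.780 V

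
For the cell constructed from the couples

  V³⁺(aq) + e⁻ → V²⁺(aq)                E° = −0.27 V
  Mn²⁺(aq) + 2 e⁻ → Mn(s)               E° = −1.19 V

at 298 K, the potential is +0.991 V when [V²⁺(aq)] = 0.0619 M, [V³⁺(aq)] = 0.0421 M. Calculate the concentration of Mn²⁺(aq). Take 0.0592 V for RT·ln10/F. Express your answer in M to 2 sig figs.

0.0018 M

The V³⁺/V²⁺ couple has the larger reduction potential, so it is the cathode: E°cell = −0.27 − (−1.19) = +0.92 V and n = 2.
Rearranging E = E° − (0.0592/n)·log Q gives log Q = 2(+0.92 − (+0.991))/0.0592 = −2.399.
Balancing electrons gives 2 V³⁺(aq) + Mn(s) → 2 V²⁺(aq) + Mn²⁺(aq); thus Q = ([V²⁺(aq)]^2·[Mn²⁺(aq)]) / [V³⁺(aq)]^2.
Isolating [Mn²⁺(aq)] in Q = 10^{−2.399} yields log [Mn²⁺(aq)] = −2.734, i.e. 0.0018 M.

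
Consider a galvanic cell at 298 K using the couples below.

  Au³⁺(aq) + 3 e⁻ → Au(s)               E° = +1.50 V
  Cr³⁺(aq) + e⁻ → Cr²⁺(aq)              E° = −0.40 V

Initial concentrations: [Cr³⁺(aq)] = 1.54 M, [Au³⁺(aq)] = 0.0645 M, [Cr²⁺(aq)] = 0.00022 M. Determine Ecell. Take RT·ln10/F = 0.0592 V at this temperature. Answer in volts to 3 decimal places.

+1.649 V

The Au³⁺/Au couple has the more positive E°, so it is the cathode; Cr³⁺/Cr²⁺ is the anode.
E°cell = E°cat − E°an = +1.50 − (−0.40) = +1.90 V; n = 3.
For the overall reaction Au³⁺(aq) + 3 Cr²⁺(aq) → Au(s) + 3 Cr³⁺(aq), Q = [Cr³⁺(aq)]^3 / ([Au³⁺(aq)]·[Cr²⁺(aq)]^3) = 5.32×10^12, giving log Q = 12.726.
E = E° − (0.0592/n)·log Q = +1.90 − (0.0592/3)(12.726) = +1.649 V.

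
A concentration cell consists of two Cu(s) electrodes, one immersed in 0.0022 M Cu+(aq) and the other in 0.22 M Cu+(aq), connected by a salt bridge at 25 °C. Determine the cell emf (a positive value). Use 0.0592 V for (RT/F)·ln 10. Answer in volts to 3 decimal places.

For a concentration cell E°cell = 0, since both electrodes use the same couple.
The compartment with the higher Cu+(aq) concentration (0.22 M) acts as the cathode; ions are reduced there and produced at the dilute (0.0022 M) anode.
With n = 1, Ecell = −(0.0592/1)·log([dilute]/[conc]) = −(0.0592/1)·log(0.0022/0.22) = +0.118 V.

0.118 V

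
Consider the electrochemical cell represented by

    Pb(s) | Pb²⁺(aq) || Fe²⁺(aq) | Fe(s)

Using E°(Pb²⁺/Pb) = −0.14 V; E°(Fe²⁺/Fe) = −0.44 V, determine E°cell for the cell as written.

By convention the left-hand electrode in cell notation is the anode (oxidation) and the right-hand electrode is the cathode (reduction).
E°cell = E°(right) − E°(left) = −0.44 − (−0.14) = −0.30 V.
The negative sign shows that, as written, the cell would require an external voltage to drive the reaction.

−0.30 V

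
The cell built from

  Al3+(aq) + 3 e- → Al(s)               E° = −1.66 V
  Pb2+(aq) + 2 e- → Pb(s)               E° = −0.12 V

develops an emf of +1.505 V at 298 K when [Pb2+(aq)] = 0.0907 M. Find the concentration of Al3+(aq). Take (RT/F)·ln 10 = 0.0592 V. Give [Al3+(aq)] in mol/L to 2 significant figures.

Pb²⁺/Pb is the cathode (higher E°); E°cell = −0.12 − (−1.66) = +1.54 V with n = 6.
Rearranging E = E° − (0.0592/n)·log Q gives log Q = 6(+1.54 − (+1.505))/0.0592 = 3.547.
Balancing electrons gives 3 Pb2+(aq) + 2 Al(s) → 3 Pb(s) + 2 Al3+(aq); thus Q = [Al3+(aq)]^2 / [Pb2+(aq)]^3.
Substituting the known concentrations and solving, log [Al3+(aq)] = 0.210 and [Al3+(aq)] = 1.6 M.

1.6 M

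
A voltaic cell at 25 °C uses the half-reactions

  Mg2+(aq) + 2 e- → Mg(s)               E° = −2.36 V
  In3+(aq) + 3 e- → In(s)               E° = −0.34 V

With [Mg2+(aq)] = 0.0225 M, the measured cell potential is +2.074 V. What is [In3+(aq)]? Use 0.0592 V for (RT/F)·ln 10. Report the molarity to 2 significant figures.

In³⁺/In is the cathode (higher E°); E°cell = −0.34 − (−2.36) = +2.02 V with n = 6.
Rearranging E = E° − (0.0592/n)·log Q gives log Q = 6(+2.02 − (+2.074))/0.0592 = −5.473.
Balancing electrons gives 2 In3+(aq) + 3 Mg(s) → 2 In(s) + 3 Mg2+(aq); thus Q = [Mg2+(aq)]^3 / [In3+(aq)]^2.
Substituting the known concentrations and solving, log [In3+(aq)] = 0.265 and [In3+(aq)] = 1.8 M.

1.8 M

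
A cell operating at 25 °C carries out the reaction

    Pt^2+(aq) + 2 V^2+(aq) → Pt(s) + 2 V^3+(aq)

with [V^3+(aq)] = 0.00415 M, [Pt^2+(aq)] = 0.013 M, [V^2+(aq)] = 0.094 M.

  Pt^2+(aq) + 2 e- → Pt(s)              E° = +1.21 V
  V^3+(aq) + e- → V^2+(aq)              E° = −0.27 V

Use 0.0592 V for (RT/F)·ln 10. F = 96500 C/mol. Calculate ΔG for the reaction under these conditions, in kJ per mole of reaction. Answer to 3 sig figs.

−290 kJ/mol

E°cell = +1.21 − (−0.27) = +1.48 V; the balanced reaction transfers n = 2 electrons.
Q = [V^3+(aq)]^2 / ([Pt^2+(aq)]·[V^2+(aq)]^2) = 0.15, so log Q = −0.824 and E = +1.48 − (0.0592/2)(−0.824) = +1.5044 V.
ΔG = −nFE = −(2)(96500)(+1.5044) J/mol = −290 kJ/mol.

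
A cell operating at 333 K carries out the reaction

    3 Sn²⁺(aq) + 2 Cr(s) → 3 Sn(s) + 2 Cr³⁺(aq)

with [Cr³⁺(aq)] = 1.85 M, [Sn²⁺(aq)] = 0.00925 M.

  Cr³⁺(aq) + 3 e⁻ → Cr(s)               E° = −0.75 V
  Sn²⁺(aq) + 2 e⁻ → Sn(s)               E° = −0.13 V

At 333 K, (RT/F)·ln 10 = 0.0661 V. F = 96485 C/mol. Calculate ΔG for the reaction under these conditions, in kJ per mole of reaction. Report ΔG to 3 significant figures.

−317 kJ/mol

E°cell = −0.13 − (−0.75) = +0.62 V; the balanced reaction transfers n = 6 electrons.
Q = [Cr³⁺(aq)]^2 / [Sn²⁺(aq)]^3 = 4.32×10^6, so log Q = 6.636 and E = +0.62 − (0.0661/6)(6.636) = +0.5469 V.
Finally ΔG = −nFE = −(6)(96485 C/mol)(+0.5469 V) = −317 kJ/mol.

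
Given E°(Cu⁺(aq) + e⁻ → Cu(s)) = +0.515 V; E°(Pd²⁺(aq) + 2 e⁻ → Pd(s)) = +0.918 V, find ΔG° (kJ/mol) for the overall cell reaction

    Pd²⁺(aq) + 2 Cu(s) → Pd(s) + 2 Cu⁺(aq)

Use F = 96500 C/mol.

In the reaction as written Pd²⁺(aq) is reduced, so the Pd²⁺/Pd couple is the cathode and Cu⁺/Cu is the anode.
E°cell = +0.918 − (+0.515) = +0.403 V; balancing electrons gives n = 2.
ΔG° = −nFE°cell = −(2)(96500)(+0.403) J/mol = −77.8 kJ/mol.

−77.8 kJ/mol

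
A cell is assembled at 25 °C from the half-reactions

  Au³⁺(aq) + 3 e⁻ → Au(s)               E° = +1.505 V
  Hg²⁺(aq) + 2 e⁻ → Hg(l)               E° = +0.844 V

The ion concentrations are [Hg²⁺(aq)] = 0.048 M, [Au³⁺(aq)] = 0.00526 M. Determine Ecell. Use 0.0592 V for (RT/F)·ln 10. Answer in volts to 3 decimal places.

Au³⁺/Au is reduced (cathode, E° = +1.505 V) and Hg²⁺/Hg is oxidized (anode).
The standard potential is +1.505 − (+0.844) = +0.661 V and the balanced reaction transfers n = 6 electrons.
The balanced reaction is 2 Au³⁺(aq) + 3 Hg(l) → 2 Au(s) + 3 Hg²⁺(aq), so Q = [Hg²⁺(aq)]^3 / [Au³⁺(aq)]^2 = 4 and log Q = 0.602.
Applying E = E° − (RT ln10/nF)·log Q gives +0.661 − (0.0592/6)(0.602) = +0.655 V.

+0.655 V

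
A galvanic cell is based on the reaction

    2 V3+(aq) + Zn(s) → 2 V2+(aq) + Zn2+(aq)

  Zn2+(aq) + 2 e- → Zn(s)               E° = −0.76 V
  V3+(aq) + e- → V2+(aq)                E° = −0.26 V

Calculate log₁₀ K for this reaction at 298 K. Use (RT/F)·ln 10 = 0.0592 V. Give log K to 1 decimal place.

log K = 16.9

The V³⁺/V²⁺ couple is reduced (cathode); E°cell = −0.26 − (−0.76) = +0.50 V with n = 2.
At equilibrium E = 0, so log K = nE°cell / 0.0592 = (2)(+0.50) / 0.0592 = 16.9.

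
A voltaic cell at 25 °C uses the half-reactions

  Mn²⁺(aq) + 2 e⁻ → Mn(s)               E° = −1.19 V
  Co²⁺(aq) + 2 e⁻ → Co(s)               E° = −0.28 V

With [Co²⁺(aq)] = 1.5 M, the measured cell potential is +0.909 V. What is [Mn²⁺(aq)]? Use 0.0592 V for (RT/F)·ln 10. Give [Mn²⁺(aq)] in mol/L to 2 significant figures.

1.6 M

The Co²⁺/Co couple has the larger reduction potential, so it is the cathode: E°cell = −0.28 − (−1.19) = +0.91 V and n = 2.
From the Nernst equation, log Q = n(E° − E)/0.0592 = 2·(+0.91 − (+0.909))/0.0592 = 0.034.
Balancing electrons gives Co²⁺(aq) + Mn(s) → Co(s) + Mn²⁺(aq); thus Q = [Mn²⁺(aq)] / [Co²⁺(aq)].
Isolating [Mn²⁺(aq)] in Q = 10^{0.034} yields log [Mn²⁺(aq)] = 0.210, i.e. 1.6 M.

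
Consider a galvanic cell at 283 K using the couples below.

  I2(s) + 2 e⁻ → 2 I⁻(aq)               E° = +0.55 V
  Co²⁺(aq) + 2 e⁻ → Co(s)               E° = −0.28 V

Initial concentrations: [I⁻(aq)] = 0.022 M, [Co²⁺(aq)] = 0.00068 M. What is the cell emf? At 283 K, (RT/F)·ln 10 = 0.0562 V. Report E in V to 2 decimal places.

I₂/I⁻ is reduced (cathode, E° = +0.55 V) and Co²⁺/Co is oxidized (anode).
E°cell = E°cat − E°an = +0.55 − (−0.28) = +0.83 V; n = 2.
The balanced reaction is I2(s) + Co(s) → 2 I⁻(aq) + Co²⁺(aq), so Q = [I⁻(aq)]^2·[Co²⁺(aq)] = 3.29×10^−7 and log Q = −6.483.
By the Nernst equation, E = +0.83 − (0.0562/2)·(−6.483) = +1.01 V.

+1.01 V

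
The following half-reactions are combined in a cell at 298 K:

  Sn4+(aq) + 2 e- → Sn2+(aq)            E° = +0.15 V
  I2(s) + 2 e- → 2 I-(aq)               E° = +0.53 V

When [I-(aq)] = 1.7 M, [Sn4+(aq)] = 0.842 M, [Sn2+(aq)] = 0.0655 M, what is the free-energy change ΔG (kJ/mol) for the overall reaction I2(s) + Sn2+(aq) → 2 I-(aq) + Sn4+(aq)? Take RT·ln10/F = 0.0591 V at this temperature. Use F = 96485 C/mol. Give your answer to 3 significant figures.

The standard cell potential is +0.53 − (+0.15) = +0.38 V, with n = 2 electrons in the balanced equation.
Q = ([I-(aq)]^2·[Sn4+(aq)]) / [Sn2+(aq)] = 37.2, so log Q = 1.570 and E = +0.38 − (0.0591/2)(1.570) = +0.3336 V.
Then ΔG = −nFE = −2 × 96485 × +0.3336 J/mol = −64.4 kJ/mol.

−64.4 kJ/mol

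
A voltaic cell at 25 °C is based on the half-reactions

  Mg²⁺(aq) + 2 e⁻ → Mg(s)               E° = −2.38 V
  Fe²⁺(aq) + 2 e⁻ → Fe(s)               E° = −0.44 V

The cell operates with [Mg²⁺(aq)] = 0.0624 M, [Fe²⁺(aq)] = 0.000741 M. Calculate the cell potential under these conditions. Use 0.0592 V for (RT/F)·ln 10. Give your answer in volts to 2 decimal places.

Since E°(Fe²⁺/Fe) > E°(Mg²⁺/Mg), Fe²⁺/Fe serves as the cathode.
E°cell = E°cat − E°an = −0.44 − (−2.38) = +1.94 V; n = 2.
The balanced reaction is Fe²⁺(aq) + Mg(s) → Fe(s) + Mg²⁺(aq), so Q = [Mg²⁺(aq)] / [Fe²⁺(aq)] = 84.2 and log Q = 1.925.
E = E° − (0.0592/n)·log Q = +1.94 − (0.0592/2)(1.925) = +1.88 V.

+1.88 V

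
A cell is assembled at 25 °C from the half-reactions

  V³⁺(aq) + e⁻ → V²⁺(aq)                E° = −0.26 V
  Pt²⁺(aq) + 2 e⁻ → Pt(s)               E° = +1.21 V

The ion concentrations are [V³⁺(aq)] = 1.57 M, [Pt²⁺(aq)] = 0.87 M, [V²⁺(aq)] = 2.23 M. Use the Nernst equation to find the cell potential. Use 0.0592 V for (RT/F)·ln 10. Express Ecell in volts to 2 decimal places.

+1.48 V

The Pt²⁺/Pt couple has the more positive E°, so it is the cathode; V³⁺/V²⁺ is the anode.
The standard potential is +1.21 − (−0.26) = +1.47 V and the balanced reaction transfers n = 2 electrons.
The balanced reaction is Pt²⁺(aq) + 2 V²⁺(aq) → Pt(s) + 2 V³⁺(aq), so Q = [V³⁺(aq)]^2 / ([Pt²⁺(aq)]·[V²⁺(aq)]^2) = 0.57 and log Q = −0.244.
By the Nernst equation, E = +1.47 − (0.0592/2)·(−0.244) = +1.48 V.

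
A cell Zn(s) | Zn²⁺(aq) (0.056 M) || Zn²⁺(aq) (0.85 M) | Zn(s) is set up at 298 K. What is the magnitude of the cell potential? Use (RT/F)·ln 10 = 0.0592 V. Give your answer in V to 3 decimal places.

For a concentration cell E°cell = 0, since both electrodes use the same couple.
The compartment with the higher Zn²⁺(aq) concentration (0.85 M) acts as the cathode; ions are reduced there and produced at the dilute (0.056 M) anode.
With n = 2, Ecell = −(0.0592/2)·log([dilute]/[conc]) = −(0.0592/2)·log(0.056/0.85) = +0.035 V.

0.035 V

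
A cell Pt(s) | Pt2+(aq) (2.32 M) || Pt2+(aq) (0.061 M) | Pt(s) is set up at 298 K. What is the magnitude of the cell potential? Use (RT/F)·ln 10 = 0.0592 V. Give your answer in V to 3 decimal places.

For a concentration cell E°cell = 0, since both electrodes use the same couple.
The compartment with the higher Pt2+(aq) concentration (2.32 M) acts as the cathode; ions are reduced there and produced at the dilute (0.061 M) anode.
With n = 2, Ecell = −(0.0592/2)·log([dilute]/[conc]) = −(0.0592/2)·log(0.061/2.32) = +0.047 V.

0.047 V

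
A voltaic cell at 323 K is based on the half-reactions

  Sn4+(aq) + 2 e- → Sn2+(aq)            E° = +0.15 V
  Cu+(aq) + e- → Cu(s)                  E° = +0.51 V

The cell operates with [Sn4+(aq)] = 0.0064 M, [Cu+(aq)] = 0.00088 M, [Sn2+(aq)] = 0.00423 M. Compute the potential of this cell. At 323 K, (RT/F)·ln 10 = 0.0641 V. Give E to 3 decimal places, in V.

Cu⁺/Cu is reduced (cathode, E° = +0.51 V) and Sn⁴⁺/Sn²⁺ is oxidized (anode).
The standard potential is +0.51 − (+0.15) = +0.36 V and the balanced reaction transfers n = 2 electrons.
Balancing gives 2 Cu+(aq) + Sn2+(aq) → 2 Cu(s) + Sn4+(aq); hence Q = [Sn4+(aq)] / ([Cu+(aq)]^2·[Sn2+(aq)]) = 1.95×10^6 (log Q = 6.291).
Applying E = E° − (RT ln10/nF)·log Q gives +0.36 − (0.0641/2)(6.291) = +0.158 V.

+0.158 V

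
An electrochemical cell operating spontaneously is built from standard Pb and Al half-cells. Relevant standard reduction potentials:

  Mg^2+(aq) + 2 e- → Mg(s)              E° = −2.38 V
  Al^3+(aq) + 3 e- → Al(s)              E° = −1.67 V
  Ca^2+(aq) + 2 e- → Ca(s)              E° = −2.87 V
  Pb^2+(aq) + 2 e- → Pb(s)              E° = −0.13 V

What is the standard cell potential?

Of the two couples in this cell, the one with the more positive reduction potential is reduced at the cathode: here that is Pb²⁺/Pb (−0.13 V); Al³⁺/Al (−1.67 V) is the anode.
E°cell = E°(cathode) − E°(anode) = −0.13 − (−1.67) = +1.54 V.

+1.54 V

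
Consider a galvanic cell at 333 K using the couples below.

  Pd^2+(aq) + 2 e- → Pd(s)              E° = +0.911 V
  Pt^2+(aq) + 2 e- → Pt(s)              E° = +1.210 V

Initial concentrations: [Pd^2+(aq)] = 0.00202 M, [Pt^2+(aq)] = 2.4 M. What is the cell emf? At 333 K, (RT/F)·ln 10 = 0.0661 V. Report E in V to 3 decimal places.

Pt²⁺/Pt is reduced (cathode, E° = +1.210 V) and Pd²⁺/Pd is oxidized (anode).
The standard potential is +1.210 − (+0.911) = +0.299 V and the balanced reaction transfers n = 2 electrons.
Balancing gives Pt^2+(aq) + Pd(s) → Pt(s) + Pd^2+(aq); hence Q = [Pd^2+(aq)] / [Pt^2+(aq)] = 0.000842 (log Q = −3.075).
E = E° − (0.0661/n)·log Q = +0.299 − (0.0661/2)(−3.075) = +0.401 V.

+0.401 V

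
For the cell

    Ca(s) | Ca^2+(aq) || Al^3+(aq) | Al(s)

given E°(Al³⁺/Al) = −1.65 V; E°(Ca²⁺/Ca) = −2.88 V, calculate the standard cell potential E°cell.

+1.23 V

By convention the left-hand electrode in cell notation is the anode (oxidation) and the right-hand electrode is the cathode (reduction).
E°cell = E°(right) − E°(left) = −1.65 − (−2.88) = +1.23 V.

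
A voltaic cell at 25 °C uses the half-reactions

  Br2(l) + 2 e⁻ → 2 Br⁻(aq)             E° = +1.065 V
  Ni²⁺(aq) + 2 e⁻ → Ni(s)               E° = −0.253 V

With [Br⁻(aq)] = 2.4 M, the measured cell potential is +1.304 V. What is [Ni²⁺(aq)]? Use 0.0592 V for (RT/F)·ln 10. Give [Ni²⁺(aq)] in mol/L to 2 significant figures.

Br₂/Br⁻ is the cathode (higher E°); E°cell = +1.065 − (−0.253) = +1.318 V with n = 2.
Since E = E° − (0.0592/n)·log Q, log Q = n(E° − E)/0.0592 = 0.473.
Balancing electrons gives Br2(l) + Ni(s) → 2 Br⁻(aq) + Ni²⁺(aq); thus Q = [Br⁻(aq)]^2·[Ni²⁺(aq)].
Solving for the unknown gives log [Ni²⁺(aq)] = −0.287, so [Ni²⁺(aq)] ≈ 0.52 M.

0.52 M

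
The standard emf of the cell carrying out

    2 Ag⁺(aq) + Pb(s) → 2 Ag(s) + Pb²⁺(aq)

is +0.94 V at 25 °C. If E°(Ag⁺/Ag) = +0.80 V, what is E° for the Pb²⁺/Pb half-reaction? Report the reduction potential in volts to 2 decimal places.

In the reaction as written the Ag⁺/Ag couple is reduced (cathode) and Pb²⁺/Pb is oxidized (anode), so E°cell = E°(Ag⁺/Ag) − E°(Pb²⁺/Pb).
E°(Pb²⁺/Pb) = E°(cathode) − E°cell = +0.80 − (+0.94) = −0.14 V.

−0.14 V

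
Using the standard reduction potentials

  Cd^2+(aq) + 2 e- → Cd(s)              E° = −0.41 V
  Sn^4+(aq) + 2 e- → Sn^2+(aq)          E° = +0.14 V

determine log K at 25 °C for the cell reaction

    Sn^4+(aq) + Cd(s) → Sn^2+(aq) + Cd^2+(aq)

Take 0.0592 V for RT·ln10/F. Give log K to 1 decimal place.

The Sn⁴⁺/Sn²⁺ couple is reduced (cathode); E°cell = +0.14 − (−0.41) = +0.55 V with n = 2.
At equilibrium E = 0, so log K = nE°cell / 0.0592 = (2)(+0.55) / 0.0592 = 18.6.

log K = 18.6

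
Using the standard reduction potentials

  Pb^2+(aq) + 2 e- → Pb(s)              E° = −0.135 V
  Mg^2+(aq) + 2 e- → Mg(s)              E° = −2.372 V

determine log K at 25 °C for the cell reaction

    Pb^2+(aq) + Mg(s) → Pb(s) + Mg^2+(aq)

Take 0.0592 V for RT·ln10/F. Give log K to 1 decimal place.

The Pb²⁺/Pb couple is reduced (cathode); E°cell = −0.135 − (−2.372) = +2.237 V with n = 2.
At equilibrium E = 0, so log K = nE°cell / 0.0592 = (2)(+2.237) / 0.0592 = 75.6.

log K = 75.6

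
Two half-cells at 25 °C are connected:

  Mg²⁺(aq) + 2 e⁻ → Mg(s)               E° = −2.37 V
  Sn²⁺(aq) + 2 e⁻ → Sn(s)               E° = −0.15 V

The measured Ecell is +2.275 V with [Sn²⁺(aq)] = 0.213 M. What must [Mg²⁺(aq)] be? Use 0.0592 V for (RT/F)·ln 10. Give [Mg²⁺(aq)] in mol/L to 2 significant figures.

0.0030 M

With Sn²⁺/Sn at the cathode and Mg²⁺/Mg at the anode, E°cell = −0.15 − (−2.37) = +2.22 V (n = 2).
Rearranging E = E° − (0.0592/n)·log Q gives log Q = 2(+2.22 − (+2.275))/0.0592 = −1.858.
For Sn²⁺(aq) + Mg(s) → Sn(s) + Mg²⁺(aq), the reaction quotient is Q = [Mg²⁺(aq)] / [Sn²⁺(aq)].
Solving for the unknown gives log [Mg²⁺(aq)] = −2.530, so [Mg²⁺(aq)] ≈ 0.0030 M.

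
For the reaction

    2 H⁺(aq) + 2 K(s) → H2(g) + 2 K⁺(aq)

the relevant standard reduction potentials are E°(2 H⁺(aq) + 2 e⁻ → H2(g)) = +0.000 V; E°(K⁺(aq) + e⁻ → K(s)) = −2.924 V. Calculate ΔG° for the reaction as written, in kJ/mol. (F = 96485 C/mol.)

In the reaction as written H⁺(aq) is reduced, so the 2H⁺/H₂ couple is the cathode and K⁺/K is the anode.
E°cell = +0.000 − (−2.924) = +2.924 V; balancing electrons gives n = 2.
ΔG° = −nFE°cell = −(2)(96485)(+2.924) J/mol = −564 kJ/mol.

−564 kJ/mol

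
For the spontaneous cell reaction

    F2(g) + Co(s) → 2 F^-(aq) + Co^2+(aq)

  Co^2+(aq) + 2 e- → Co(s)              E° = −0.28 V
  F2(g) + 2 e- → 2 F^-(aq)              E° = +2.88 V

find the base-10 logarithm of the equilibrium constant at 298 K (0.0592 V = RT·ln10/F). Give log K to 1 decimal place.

log K = 106.8

The F₂/F⁻ couple is reduced (cathode); E°cell = +2.88 − (−0.28) = +3.16 V with n = 2.
At equilibrium E = 0, so log K = nE°cell / 0.0592 = (2)(+3.16) / 0.0592 = 106.8.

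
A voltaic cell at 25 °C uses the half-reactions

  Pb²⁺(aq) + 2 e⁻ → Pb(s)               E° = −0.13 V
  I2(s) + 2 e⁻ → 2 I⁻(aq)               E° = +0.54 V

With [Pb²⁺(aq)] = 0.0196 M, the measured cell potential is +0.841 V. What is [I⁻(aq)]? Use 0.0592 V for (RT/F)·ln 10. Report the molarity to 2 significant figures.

0.0092 M

With I₂/I⁻ at the cathode and Pb²⁺/Pb at the anode, E°cell = +0.54 − (−0.13) = +0.67 V (n = 2).
Rearranging E = E° − (0.0592/n)·log Q gives log Q = 2(+0.67 − (+0.841))/0.0592 = −5.777.
Balancing electrons gives I2(s) + Pb(s) → 2 I⁻(aq) + Pb²⁺(aq); thus Q = [I⁻(aq)]^2·[Pb²⁺(aq)].
Isolating [I⁻(aq)] in Q = 10^{−5.777} yields log [I⁻(aq)] = −2.035, i.e. 0.0092 M.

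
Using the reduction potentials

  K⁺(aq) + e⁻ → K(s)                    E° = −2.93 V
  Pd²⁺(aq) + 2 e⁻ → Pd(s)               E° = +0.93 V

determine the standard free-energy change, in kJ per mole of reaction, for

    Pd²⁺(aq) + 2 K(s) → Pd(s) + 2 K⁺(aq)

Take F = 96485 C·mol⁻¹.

In the reaction as written Pd²⁺(aq) is reduced, so the Pd²⁺/Pd couple is the cathode and K⁺/K is the anode.
E°cell = +0.93 − (−2.93) = +3.86 V; balancing electrons gives n = 2.
ΔG° = −nFE°cell = −(2)(96485)(+3.86) J/mol = −745 kJ/mol.

−745 kJ/mol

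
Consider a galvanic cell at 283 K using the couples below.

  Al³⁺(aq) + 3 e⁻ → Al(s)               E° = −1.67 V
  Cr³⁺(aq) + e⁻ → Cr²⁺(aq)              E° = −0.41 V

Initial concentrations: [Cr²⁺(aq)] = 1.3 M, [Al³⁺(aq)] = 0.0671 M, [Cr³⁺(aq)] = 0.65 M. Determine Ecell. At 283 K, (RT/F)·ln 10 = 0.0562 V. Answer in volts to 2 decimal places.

The Cr³⁺/Cr²⁺ couple has the more positive E°, so it is the cathode; Al³⁺/Al is the anode.
The standard potential is −0.41 − (−1.67) = +1.26 V and the balanced reaction transfers n = 3 electrons.
For the overall reaction 3 Cr³⁺(aq) + Al(s) → 3 Cr²⁺(aq) + Al³⁺(aq), Q = ([Cr²⁺(aq)]^3·[Al³⁺(aq)]) / [Cr³⁺(aq)]^3 = 0.537, giving log Q = −0.270.
E = E° − (0.0562/n)·log Q = +1.26 − (0.0562/3)(−0.270) = +1.27 V.

+1.27 V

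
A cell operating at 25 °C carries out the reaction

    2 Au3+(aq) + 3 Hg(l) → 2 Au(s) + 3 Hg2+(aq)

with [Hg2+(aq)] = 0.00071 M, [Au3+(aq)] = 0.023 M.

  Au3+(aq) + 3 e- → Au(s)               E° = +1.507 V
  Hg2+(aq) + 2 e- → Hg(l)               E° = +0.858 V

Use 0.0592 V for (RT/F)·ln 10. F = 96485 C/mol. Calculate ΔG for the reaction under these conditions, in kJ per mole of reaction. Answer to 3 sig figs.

The standard cell potential is +1.507 − (+0.858) = +0.649 V, with n = 6 electrons in the balanced equation.
Here Q = [Hg2+(aq)]^3 / [Au3+(aq)]^2 = 6.77×10^−7 (log Q = −6.170), giving E = +0.649 − (0.0592/6)·(−6.170) = +0.7099 V.
ΔG = −nFE = −(6)(96485)(+0.7099) J/mol = −411 kJ/mol.

−411 kJ/mol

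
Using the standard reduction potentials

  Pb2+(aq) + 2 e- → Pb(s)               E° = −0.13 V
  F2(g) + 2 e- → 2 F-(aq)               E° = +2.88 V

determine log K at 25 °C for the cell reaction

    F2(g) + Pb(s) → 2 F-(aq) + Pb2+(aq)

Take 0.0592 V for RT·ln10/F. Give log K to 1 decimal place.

log K = 101.7

The F₂/F⁻ couple is reduced (cathode); E°cell = +2.88 − (−0.13) = +3.01 V with n = 2.
At equilibrium E = 0, so log K = nE°cell / 0.0592 = (2)(+3.01) / 0.0592 = 101.7.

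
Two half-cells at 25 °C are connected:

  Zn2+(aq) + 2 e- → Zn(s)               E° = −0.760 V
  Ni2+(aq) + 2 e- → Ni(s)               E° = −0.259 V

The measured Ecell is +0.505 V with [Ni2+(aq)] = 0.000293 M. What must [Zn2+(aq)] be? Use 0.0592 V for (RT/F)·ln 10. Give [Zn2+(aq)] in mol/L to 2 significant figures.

Ni²⁺/Ni is the cathode (higher E°); E°cell = −0.259 − (−0.760) = +0.501 V with n = 2.
Rearranging E = E° − (0.0592/n)·log Q gives log Q = 2(+0.501 − (+0.505))/0.0592 = −0.135.
Balancing electrons gives Ni2+(aq) + Zn(s) → Ni(s) + Zn2+(aq); thus Q = [Zn2+(aq)] / [Ni2+(aq)].
Substituting the known concentrations and solving, log [Zn2+(aq)] = −3.668 and [Zn2+(aq)] = 0.00021 M.

0.00021 M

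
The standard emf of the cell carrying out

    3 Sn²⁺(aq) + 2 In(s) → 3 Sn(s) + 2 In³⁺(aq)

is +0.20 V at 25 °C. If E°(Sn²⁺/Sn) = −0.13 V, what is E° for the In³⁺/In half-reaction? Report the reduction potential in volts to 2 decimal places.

−0.33 V

In the reaction as written the Sn²⁺/Sn couple is reduced (cathode) and In³⁺/In is oxidized (anode), so E°cell = E°(Sn²⁺/Sn) − E°(In³⁺/In).
E°(In³⁺/In) = E°(cathode) − E°cell = −0.13 − (+0.20) = −0.33 V.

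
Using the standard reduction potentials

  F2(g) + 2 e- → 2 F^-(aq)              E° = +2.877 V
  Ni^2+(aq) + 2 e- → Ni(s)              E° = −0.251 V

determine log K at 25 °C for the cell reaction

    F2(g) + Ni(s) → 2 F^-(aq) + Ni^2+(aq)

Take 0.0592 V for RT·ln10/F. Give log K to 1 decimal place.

The F₂/F⁻ couple is reduced (cathode); E°cell = +2.877 − (−0.251) = +3.128 V with n = 2.
At equilibrium E = 0, so log K = nE°cell / 0.0592 = (2)(+3.128) / 0.0592 = 105.7.

log K = 105.7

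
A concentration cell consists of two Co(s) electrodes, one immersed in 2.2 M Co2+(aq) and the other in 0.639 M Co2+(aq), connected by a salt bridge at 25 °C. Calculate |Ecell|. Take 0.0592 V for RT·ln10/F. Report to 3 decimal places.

For a concentration cell E°cell = 0, since both electrodes use the same couple.
The compartment with the higher Co2+(aq) concentration (2.2 M) acts as the cathode; ions are reduced there and produced at the dilute (0.639 M) anode.
With n = 2, Ecell = −(0.0592/2)·log([dilute]/[conc]) = −(0.0592/2)·log(0.639/2.2) = +0.016 V.

0.016 V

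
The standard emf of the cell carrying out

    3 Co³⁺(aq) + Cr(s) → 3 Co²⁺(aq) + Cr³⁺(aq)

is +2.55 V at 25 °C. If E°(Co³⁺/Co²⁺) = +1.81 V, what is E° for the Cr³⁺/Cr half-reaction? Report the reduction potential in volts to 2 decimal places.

−0.74 V

In the reaction as written the Co³⁺/Co²⁺ couple is reduced (cathode) and Cr³⁺/Cr is oxidized (anode), so E°cell = E°(Co³⁺/Co²⁺) − E°(Cr³⁺/Cr).
E°(Cr³⁺/Cr) = E°(cathode) − E°cell = +1.81 − (+2.55) = −0.74 V.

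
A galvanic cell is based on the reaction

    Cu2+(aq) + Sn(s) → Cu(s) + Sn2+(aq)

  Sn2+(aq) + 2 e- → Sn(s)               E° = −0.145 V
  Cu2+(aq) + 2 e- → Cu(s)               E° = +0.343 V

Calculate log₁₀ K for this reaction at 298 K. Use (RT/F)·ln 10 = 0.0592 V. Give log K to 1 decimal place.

log K = 16.5

The Cu²⁺/Cu couple is reduced (cathode); E°cell = +0.343 − (−0.145) = +0.488 V with n = 2.
At equilibrium E = 0, so log K = nE°cell / 0.0592 = (2)(+0.488) / 0.0592 = 16.5.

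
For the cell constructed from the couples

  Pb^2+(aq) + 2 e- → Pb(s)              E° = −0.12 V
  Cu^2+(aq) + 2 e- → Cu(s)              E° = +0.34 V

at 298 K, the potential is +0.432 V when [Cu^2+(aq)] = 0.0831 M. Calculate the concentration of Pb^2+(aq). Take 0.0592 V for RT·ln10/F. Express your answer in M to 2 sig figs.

Cu²⁺/Cu is the cathode (higher E°); E°cell = +0.34 − (−0.12) = +0.46 V with n = 2.
Since E = E° − (0.0592/n)·log Q, log Q = n(E° − E)/0.0592 = 0.946.
The balanced reaction is Cu^2+(aq) + Pb(s) → Cu(s) + Pb^2+(aq), so Q = [Pb^2+(aq)] / [Cu^2+(aq)].
Solving for the unknown gives log [Pb^2+(aq)] = −0.134, so [Pb^2+(aq)] ≈ 0.73 M.

0.73 M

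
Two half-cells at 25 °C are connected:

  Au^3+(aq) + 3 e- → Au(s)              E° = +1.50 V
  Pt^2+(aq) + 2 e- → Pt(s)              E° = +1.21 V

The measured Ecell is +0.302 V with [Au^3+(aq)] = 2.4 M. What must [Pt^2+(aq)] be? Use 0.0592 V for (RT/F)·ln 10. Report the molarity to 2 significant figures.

0.70 M

The Au³⁺/Au couple has the larger reduction potential, so it is the cathode: E°cell = +1.50 − (+1.21) = +0.29 V and n = 6.
Rearranging E = E° − (0.0592/n)·log Q gives log Q = 6(+0.29 − (+0.302))/0.0592 = −1.216.
The balanced reaction is 2 Au^3+(aq) + 3 Pt(s) → 2 Au(s) + 3 Pt^2+(aq), so Q = [Pt^2+(aq)]^3 / [Au^3+(aq)]^2.
Substituting the known concentrations and solving, log [Pt^2+(aq)] = −0.152 and [Pt^2+(aq)] = 0.70 M.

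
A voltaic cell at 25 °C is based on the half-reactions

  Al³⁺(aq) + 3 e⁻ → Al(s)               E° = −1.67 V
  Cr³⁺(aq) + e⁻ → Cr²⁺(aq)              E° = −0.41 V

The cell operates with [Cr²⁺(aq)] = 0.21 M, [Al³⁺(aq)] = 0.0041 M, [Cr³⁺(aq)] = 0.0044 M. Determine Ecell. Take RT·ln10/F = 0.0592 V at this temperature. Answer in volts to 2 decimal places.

Since E°(Cr³⁺/Cr²⁺) > E°(Al³⁺/Al), Cr³⁺/Cr²⁺ serves as the cathode.
E°cell = −0.41 − (−1.67) = +1.26 V, with n = 3 electrons transferred.
For the overall reaction 3 Cr³⁺(aq) + Al(s) → 3 Cr²⁺(aq) + Al³⁺(aq), Q = ([Cr²⁺(aq)]^3·[Al³⁺(aq)]) / [Cr³⁺(aq)]^3 = 446, giving log Q = 2.649.
E = E° − (0.0592/n)·log Q = +1.26 − (0.0592/3)(2.649) = +1.21 V.

+1.21 V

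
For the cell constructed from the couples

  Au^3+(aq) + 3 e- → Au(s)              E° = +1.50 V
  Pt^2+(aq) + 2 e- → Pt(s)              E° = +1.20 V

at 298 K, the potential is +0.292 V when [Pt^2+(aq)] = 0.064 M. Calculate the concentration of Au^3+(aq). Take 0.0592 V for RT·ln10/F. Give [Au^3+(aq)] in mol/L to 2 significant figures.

With Au³⁺/Au at the cathode and Pt²⁺/Pt at the anode, E°cell = +1.50 − (+1.20) = +0.30 V (n = 6).
Rearranging E = E° − (0.0592/n)·log Q gives log Q = 6(+0.30 − (+0.292))/0.0592 = 0.811.
For 2 Au^3+(aq) + 3 Pt(s) → 2 Au(s) + 3 Pt^2+(aq), the reaction quotient is Q = [Pt^2+(aq)]^3 / [Au^3+(aq)]^2.
Substituting the known concentrations and solving, log [Au^3+(aq)] = −2.196 and [Au^3+(aq)] = 0.0064 M.

0.0064 M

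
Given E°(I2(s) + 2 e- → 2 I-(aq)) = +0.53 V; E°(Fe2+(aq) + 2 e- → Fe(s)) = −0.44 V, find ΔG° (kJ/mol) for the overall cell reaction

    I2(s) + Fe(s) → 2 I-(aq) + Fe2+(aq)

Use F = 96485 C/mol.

In the reaction as written I2(s) is reduced, so the I₂/I⁻ couple is the cathode and Fe²⁺/Fe is the anode.
E°cell = +0.53 − (−0.44) = +0.97 V; balancing electrons gives n = 2.
ΔG° = −nFE°cell = −(2)(96485)(+0.97) J/mol = −187 kJ/mol.

−187 kJ/mol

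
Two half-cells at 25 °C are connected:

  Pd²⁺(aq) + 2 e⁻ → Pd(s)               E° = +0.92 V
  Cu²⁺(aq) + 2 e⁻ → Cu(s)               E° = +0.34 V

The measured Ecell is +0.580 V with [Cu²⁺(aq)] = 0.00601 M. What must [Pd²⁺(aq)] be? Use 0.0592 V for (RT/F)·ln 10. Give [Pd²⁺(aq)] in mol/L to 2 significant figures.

0.0060 M

The Pd²⁺/Pd couple has the larger reduction potential, so it is the cathode: E°cell = +0.92 − (+0.34) = +0.58 V and n = 2.
Since E = E° − (0.0592/n)·log Q, log Q = n(E° − E)/0.0592 = 0.000.
Balancing electrons gives Pd²⁺(aq) + Cu(s) → Pd(s) + Cu²⁺(aq); thus Q = [Cu²⁺(aq)] / [Pd²⁺(aq)].
Isolating [Pd²⁺(aq)] in Q = 10^{0.000} yields log [Pd²⁺(aq)] = −2.221, i.e. 0.0060 M.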